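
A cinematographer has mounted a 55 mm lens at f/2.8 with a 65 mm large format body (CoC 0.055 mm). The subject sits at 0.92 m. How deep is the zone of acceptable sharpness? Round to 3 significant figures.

Hyperfocal distance H = f²/(N·c) + f = 55²/(2.8 × 0.055) + 55 = 3025/0.154 + 55 ≈ 19697.9 mm ≈ 19.70 m.
Near limit Dn = s·(H − f)/(H + s − 2f) = 920 × (19697.9 − 55) / (19697.9 + 920 − 2 × 55) = 920 × 19642.9 / 20507.9 ≈ 881.195 mm.
Far limit Df = s·(H − f)/(H − s) = 920 × (19697.9 − 55) / (19697.9 − 920) = 920 × 19642.9 / 18777.9 ≈ 962.380 mm.
Depth of field = Df − Dn = 962.380 − 881.195 ≈ 81.185 mm.

81.2 mm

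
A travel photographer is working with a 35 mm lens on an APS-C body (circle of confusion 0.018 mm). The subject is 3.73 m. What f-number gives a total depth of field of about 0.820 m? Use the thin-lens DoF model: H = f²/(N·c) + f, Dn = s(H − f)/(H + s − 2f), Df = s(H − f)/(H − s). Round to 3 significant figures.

f/2.00

Write h = H − f = f²/(N·c). The thin-lens limits are Dn = s·h/(h + (s−f)) and Df = s·h/(h − (s−f)), so DoF = Df − Dn = 2·s·(s−f)·h / (h² − (s−f)²).
That is a quadratic in h: DoF·h² − 2·s·(s−f)·h − DoF·(s−f)² = 0 ⇒ h = (s−f)·(s + √(s² + DoF²)) / DoF = 3695 × (3730 + √(3730² + 820²)) / 820 = 3695 × (3730 + 3819.07) / 820 ≈ 34017 mm.
Then N = f²/(c·h) = 35² / (0.018 × 34017) = 1225 / 612.30 ≈ 2.00.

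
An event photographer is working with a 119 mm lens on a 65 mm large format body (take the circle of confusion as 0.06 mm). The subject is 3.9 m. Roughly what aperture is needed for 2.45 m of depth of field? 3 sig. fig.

f/18

Write h = H − f = f²/(N·c). The thin-lens limits are Dn = s·h/(h + (s−f)) and Df = s·h/(h − (s−f)), so DoF = Df − Dn = 2·s·(s−f)·h / (h² − (s−f)²).
That is a quadratic in h: DoF·h² − 2·s·(s−f)·h − DoF·(s−f)² = 0 ⇒ h = (s−f)·(s + √(s² + DoF²)) / DoF = 3781 × (3900 + √(3900² + 2450²)) / 2450 = 3781 × (3900 + 4605.70) / 2450 ≈ 13127 mm.
Then N = f²/(c·h) = 119² / (0.06 × 13127) = 14161 / 787.59 ≈ 18.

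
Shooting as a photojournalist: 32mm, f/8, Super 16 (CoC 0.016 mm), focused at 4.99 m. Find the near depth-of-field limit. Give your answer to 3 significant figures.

3.08 m

Hyperfocal distance H = f²/(N·c) + f = 32²/(8 × 0.016) + 32 = 1024/0.128 + 32 ≈ 8032.0 mm ≈ 8.032 m.
Near limit Dn = s·(H − f)/(H + s − 2f) = 4990 × (8032.0 − 32) / (8032.0 + 4990 − 2 × 32) = 4990 × 8000.0 / 12958.0 ≈ 3080.7 mm ≈ 3.08 m.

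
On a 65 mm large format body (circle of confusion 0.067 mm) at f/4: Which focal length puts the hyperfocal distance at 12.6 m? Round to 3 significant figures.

From H = f²/(N·c) + f, with f ≪ H: f ≈ √(H·N·c) = √(12600 × 4 × 0.067) = √3376.8 ≈ 58.11 mm.
Exact: f² + N·c·f − N·c·H = 0 ⇒ f = (−N·c + √((N·c)² + 4·N·c·H))/2 = (−0.268 + √13507)/2 ≈ 57.976 mm ≈ 58.0 mm.

58.0 mm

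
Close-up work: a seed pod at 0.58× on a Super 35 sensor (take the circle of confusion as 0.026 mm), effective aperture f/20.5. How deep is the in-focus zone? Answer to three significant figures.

At magnification m, DoF ≈ 2·N_eff·c/m² = 2 × 20.5 × 0.026 / 0.58² = 1.066 / 0.3364 ≈ 3.17 mm.

3.17 mm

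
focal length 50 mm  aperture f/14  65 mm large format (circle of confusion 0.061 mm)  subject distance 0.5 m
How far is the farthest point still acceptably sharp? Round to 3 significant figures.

Hyperfocal distance H = f²/(N·c) + f = 50²/(14 × 0.061) + 50 = 2500/0.854 + 50 ≈ 2977.4 mm ≈ 2.977 m.
Far limit Df = s·(H − f)/(H − s) = 500 × (2977.4 − 50) / (2977.4 − 500) = 500 × 2927.4 / 2477.4 ≈ 590.82 mm ≈ 0.591 m.

0.591 m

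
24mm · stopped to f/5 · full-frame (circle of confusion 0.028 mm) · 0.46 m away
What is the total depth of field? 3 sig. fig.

Hyperfocal distance H = f²/(N·c) + f = 24²/(5 × 0.028) + 24 = 576/0.14 + 24 ≈ 4138.3 mm ≈ 4.138 m.
Near limit Dn = s·(H − f)/(H + s − 2f) = 460 × (4138.3 − 24) / (4138.3 + 460 − 2 × 24) = 460 × 4114.3 / 4550.3 ≈ 415.924 mm.
Far limit Df = s·(H − f)/(H − s) = 460 × (4138.3 − 24) / (4138.3 − 460) = 460 × 4114.3 / 3678.3 ≈ 514.525 mm.
Depth of field = Df − Dn = 514.525 − 415.924 ≈ 98.601 mm.

98.6 mm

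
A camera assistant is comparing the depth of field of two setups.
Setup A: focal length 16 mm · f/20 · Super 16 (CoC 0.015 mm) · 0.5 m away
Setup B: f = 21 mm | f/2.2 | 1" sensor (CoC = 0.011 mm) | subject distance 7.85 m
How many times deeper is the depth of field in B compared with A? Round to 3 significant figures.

9.89

Setup A: H = 16²/(20×0.015) + 16 ≈ 869.3 mm; DoF = Df − Dn = 1155.23 − 319.04 ≈ 836.19 mm.
Setup B: H = 21²/(2.2×0.011) + 21 ≈ 18244.1 mm; DoF = Df − Dn = 13762.7 − 5491.0 ≈ 8271.7 mm.
Ratio = 8271.7 / 836.19 ≈ 9.89.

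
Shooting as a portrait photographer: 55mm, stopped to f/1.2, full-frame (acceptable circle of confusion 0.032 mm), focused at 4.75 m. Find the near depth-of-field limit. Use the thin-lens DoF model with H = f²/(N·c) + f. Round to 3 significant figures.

4.48 m

Hyperfocal distance H = f²/(N·c) + f = 55²/(1.2 × 0.032) + 55 = 3025/0.0384 + 55 ≈ 78831.0 mm ≈ 78.83 m.
Near limit Dn = s·(H − f)/(H + s − 2f) = 4750 × (78831.0 − 55) / (78831.0 + 4750 − 2 × 55) = 4750 × 78776.0 / 83471.0 ≈ 4482.8 mm ≈ 4.48 m.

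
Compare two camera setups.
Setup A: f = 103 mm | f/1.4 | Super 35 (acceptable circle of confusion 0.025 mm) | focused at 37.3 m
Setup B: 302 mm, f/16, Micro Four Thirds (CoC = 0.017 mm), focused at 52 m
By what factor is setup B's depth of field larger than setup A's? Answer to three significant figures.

Setup A: H = 103²/(1.4×0.025) + 103 ≈ 303217.3 mm; DoF = Df − Dn = 42517.6 − 33223.0 ≈ 9294.6 mm.
Setup B: H = 302²/(16×0.017) + 302 ≈ 335610.8 mm; DoF = Df − Dn = 61479 − 45054 ≈ 16425 mm.
Ratio = 16425 / 9294.6 ≈ 1.77.

1.77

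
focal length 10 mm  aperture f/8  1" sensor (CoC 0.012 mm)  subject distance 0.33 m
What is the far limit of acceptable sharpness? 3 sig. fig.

Hyperfocal distance H = f²/(N·c) + f = 10²/(8 × 0.012) + 10 = 100/0.096 + 10 ≈ 1051.7 mm ≈ 1.052 m.
Far limit Df = s·(H − f)/(H − s) = 330 × (1051.7 − 10) / (1051.7 − 330) = 330 × 1041.7 / 721.7 ≈ 476.33 mm.

476 mm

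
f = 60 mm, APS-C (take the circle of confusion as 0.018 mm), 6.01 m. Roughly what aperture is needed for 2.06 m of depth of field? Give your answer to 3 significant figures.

f/5.60

Write h = H − f = f²/(N·c). The thin-lens limits are Dn = s·h/(h + (s−f)) and Df = s·h/(h − (s−f)), so DoF = Df − Dn = 2·s·(s−f)·h / (h² − (s−f)²).
That is a quadratic in h: DoF·h² − 2·s·(s−f)·h − DoF·(s−f)² = 0 ⇒ h = (s−f)·(s + √(s² + DoF²)) / DoF = 5950 × (6010 + √(6010² + 2060²)) / 2060 = 5950 × (6010 + 6353.24) / 2060 ≈ 35709 mm.
Then N = f²/(c·h) = 60² / (0.018 × 35709) = 3600 / 642.77 ≈ 5.60.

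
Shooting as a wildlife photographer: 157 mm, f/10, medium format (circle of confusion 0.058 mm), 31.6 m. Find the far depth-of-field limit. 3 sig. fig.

Hyperfocal distance H = f²/(N·c) + f = 157²/(10 × 0.058) + 157 = 24649/0.58 + 157 ≈ 42655.3 mm ≈ 42.66 m.
Far limit Df = s·(H − f)/(H − s) = 31600 × (42655.3 − 157) / (42655.3 − 31600) = 31600 × 42498.3 / 11055.3 ≈ 121476 mm ≈ 121 m.

121 m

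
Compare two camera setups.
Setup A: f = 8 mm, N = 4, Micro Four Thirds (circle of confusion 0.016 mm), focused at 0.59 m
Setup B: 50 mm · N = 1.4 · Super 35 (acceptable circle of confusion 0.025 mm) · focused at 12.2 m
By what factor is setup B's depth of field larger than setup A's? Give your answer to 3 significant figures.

4.12

Setup A: H = 8²/(4×0.016) + 8 ≈ 1008.0 mm; DoF = Df − Dn = 1411.5 − 372.9 ≈ 1038.6 mm.
Setup B: H = 50²/(1.4×0.025) + 50 ≈ 71478.6 mm; DoF = Df − Dn = 14700.6 − 10426.5 ≈ 4274.1 mm.
Ratio = 4274.1 / 1038.6 ≈ 4.12.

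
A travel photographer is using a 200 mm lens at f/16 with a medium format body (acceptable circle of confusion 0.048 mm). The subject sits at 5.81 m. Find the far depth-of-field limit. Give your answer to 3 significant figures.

6.51 m

Hyperfocal distance H = f²/(N·c) + f = 200²/(16 × 0.048) + 200 = 40000/0.768 + 200 ≈ 52283.3 mm ≈ 52.28 m.
Far limit Df = s·(H − f)/(H − s) = 5810 × (52283.3 − 200) / (52283.3 − 5810) = 5810 × 52083.3 / 46473.3 ≈ 6511.4 mm ≈ 6.51 m.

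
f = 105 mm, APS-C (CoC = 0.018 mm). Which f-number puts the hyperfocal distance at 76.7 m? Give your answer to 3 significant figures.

Rearrange H = f²/(N·c) + f for N: N = f² / ((H − f)·c).
N = 105² / ((76700 − 105) × 0.018) = 11025 / 1379 ≈ 8.

f/8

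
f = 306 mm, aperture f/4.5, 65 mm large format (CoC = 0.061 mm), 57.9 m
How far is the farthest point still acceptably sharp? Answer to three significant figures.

Hyperfocal distance H = f²/(N·c) + f = 306²/(4.5 × 0.061) + 306 = 93636/0.2745 + 306 ≈ 341420.8 mm ≈ 341.4 m.
Far limit Df = s·(H − f)/(H − s) = 57900 × (341420.8 − 306) / (341420.8 − 57900) = 57900 × 341114.8 / 283520.8 ≈ 69662 mm ≈ 69.7 m.

69.7 m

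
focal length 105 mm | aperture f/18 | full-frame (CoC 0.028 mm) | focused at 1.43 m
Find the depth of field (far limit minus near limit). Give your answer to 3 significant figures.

Hyperfocal distance H = f²/(N·c) + f = 105²/(18 × 0.028) + 105 = 11025/0.504 + 105 ≈ 21980.0 mm ≈ 21.98 m.
Near limit Dn = s·(H − f)/(H + s − 2f) = 1430 × (21980.0 − 105) / (21980.0 + 1430 − 2 × 105) = 1430 × 21875.0 / 23200.0 ≈ 1348.33 mm.
Far limit Df = s·(H − f)/(H − s) = 1430 × (21980.0 − 105) / (21980.0 − 1430) = 1430 × 21875.0 / 20550.0 ≈ 1522.20 mm.
Depth of field = Df − Dn = 1522.20 − 1348.33 ≈ 173.87 mm.

174 mm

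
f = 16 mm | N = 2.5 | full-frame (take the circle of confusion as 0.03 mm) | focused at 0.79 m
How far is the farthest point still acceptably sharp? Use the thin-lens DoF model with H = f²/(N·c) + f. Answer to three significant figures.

Hyperfocal distance H = f²/(N·c) + f = 16²/(2.5 × 0.03) + 16 = 256/0.075 + 16 ≈ 3429.3 mm ≈ 3.429 m.
Far limit Df = s·(H − f)/(H − s) = 790 × (3429.3 − 16) / (3429.3 − 790) = 790 × 3413.3 / 2639.3 ≈ 1021.7 mm ≈ 1.02 m.

1.02 m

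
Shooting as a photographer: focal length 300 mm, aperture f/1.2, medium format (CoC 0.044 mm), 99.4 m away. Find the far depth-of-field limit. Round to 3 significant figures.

Hyperfocal distance H = f²/(N·c) + f = 300²/(1.2 × 0.044) + 300 = 90000/0.0528 + 300 ≈ 1704845.5 mm ≈ 1705 m.
Far limit Df = s·(H − f)/(H − s) = 99400 × (1704845.5 − 300) / (1704845.5 − 99400) = 99400 × 1704545.5 / 1605445.5 ≈ 105536 mm ≈ 106 m.

106 m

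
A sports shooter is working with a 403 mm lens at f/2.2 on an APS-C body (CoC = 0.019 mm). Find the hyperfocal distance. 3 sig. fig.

3890 m

Hyperfocal distance H = f²/(N·c) + f = 403²/(2.2 × 0.019) + 403 = 162409/0.0418 + 403 ≈ 3885785.8 mm ≈ 3890 m.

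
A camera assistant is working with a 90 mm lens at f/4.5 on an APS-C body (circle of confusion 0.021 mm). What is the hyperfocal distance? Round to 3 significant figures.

85.8 m

Hyperfocal distance H = f²/(N·c) + f = 90²/(4.5 × 0.021) + 90 = 8100/0.0945 + 90 ≈ 85804.3 mm ≈ 85.8 m.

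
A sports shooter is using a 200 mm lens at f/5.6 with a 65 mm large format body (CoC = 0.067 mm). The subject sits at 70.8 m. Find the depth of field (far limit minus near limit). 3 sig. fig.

Hyperfocal distance H = f²/(N·c) + f = 200²/(5.6 × 0.067) + 200 = 40000/0.3752 + 200 ≈ 106809.8 mm ≈ 106.8 m.
Near limit Dn = s·(H − f)/(H + s − 2f) = 70800 × (106809.8 − 200) / (106809.8 + 70800 − 2 × 200) = 70800 × 106609.8 / 177209.8 ≈ 42593 mm.
Far limit Df = s·(H − f)/(H − s) = 70800 × (106809.8 − 200) / (106809.8 − 70800) = 70800 × 106609.8 / 36009.8 ≈ 209609 mm.
Depth of field = Df − Dn = 209609 − 42593 ≈ 167016 mm ≈ 167 m.

167 m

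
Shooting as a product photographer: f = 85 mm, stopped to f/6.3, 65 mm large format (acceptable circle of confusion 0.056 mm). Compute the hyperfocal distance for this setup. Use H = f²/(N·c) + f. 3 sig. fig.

Hyperfocal distance H = f²/(N·c) + f = 85²/(6.3 × 0.056) + 85 = 7225/0.3528 + 85 ≈ 20564.0 mm ≈ 20.6 m.

20.6 m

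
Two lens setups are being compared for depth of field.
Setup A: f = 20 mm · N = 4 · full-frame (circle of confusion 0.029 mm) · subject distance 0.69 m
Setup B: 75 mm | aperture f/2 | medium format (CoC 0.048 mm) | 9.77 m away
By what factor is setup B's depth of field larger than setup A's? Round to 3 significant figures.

11.9

Setup A: H = 20²/(4×0.029) + 20 ≈ 3468.3 mm; DoF = Df − Dn = 856.40 − 577.74 ≈ 278.66 mm.
Setup B: H = 75²/(2×0.048) + 75 ≈ 58668.8 mm; DoF = Df − Dn = 11707.1 − 8382.9 ≈ 3324.2 mm.
Ratio = 3324.2 / 278.66 ≈ 11.9.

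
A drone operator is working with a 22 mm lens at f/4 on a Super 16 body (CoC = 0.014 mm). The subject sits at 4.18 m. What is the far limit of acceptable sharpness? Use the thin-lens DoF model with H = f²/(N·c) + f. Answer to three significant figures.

Hyperfocal distance H = f²/(N·c) + f = 22²/(4 × 0.014) + 22 = 484/0.056 + 22 ≈ 8664.9 mm ≈ 8.665 m.
Far limit Df = s·(H − f)/(H − s) = 4180 × (8664.9 − 22) / (8664.9 − 4180) = 4180 × 8642.9 / 4484.9 ≈ 8055.4 mm ≈ 8.06 m.

8.06 m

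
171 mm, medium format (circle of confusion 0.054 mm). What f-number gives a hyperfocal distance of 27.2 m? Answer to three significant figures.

f/20

Rearrange H = f²/(N·c) + f for N: N = f² / ((H − f)·c).
N = 171² / ((27200 − 171) × 0.054) = 29241 / 1460 ≈ 20.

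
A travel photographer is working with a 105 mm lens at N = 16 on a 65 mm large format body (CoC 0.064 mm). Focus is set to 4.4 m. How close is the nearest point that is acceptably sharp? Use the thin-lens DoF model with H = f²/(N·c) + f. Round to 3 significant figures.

Hyperfocal distance H = f²/(N·c) + f = 105²/(16 × 0.064) + 105 = 11025/1.024 + 105 ≈ 10871.6 mm ≈ 10.87 m.
Near limit Dn = s·(H − f)/(H + s − 2f) = 4400 × (10871.6 − 105) / (10871.6 + 4400 − 2 × 105) = 4400 × 10766.6 / 15061.6 ≈ 3145.3 mm ≈ 3.15 m.

3.15 m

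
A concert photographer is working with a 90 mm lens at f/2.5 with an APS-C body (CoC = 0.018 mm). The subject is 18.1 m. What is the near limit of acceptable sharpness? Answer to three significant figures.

Hyperfocal distance H = f²/(N·c) + f = 90²/(2.5 × 0.018) + 90 = 8100/0.045 + 90 ≈ 180090.0 mm ≈ 180.1 m.
Near limit Dn = s·(H − f)/(H + s − 2f) = 18100 × (180090.0 − 90) / (180090.0 + 18100 − 2 × 90) = 18100 × 180000.0 / 198010.0 ≈ 16454 mm ≈ 16.5 m.

16.5 m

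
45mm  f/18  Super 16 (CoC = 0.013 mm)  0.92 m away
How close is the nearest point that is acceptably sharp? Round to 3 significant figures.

0.836 m

Hyperfocal distance H = f²/(N·c) + f = 45²/(18 × 0.013) + 45 = 2025/0.234 + 45 ≈ 8698.8 mm ≈ 8.699 m.
Near limit Dn = s·(H − f)/(H + s − 2f) = 920 × (8698.8 − 45) / (8698.8 + 920 − 2 × 45) = 920 × 8653.8 / 9528.8 ≈ 835.52 mm ≈ 0.836 m.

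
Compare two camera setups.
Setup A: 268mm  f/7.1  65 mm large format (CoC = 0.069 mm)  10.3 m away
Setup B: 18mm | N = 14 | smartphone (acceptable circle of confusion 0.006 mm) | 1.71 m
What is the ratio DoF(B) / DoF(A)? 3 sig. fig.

1.31

Setup A: H = 268²/(7.1×0.069) + 268 ≈ 146877.5 mm; DoF = Df − Dn = 11056.6 − 9640.3 ≈ 1416.3 mm.
Setup B: H = 18²/(14×0.006) + 18 ≈ 3875.1 mm; DoF = Df − Dn = 3046.3 − 1188.6 ≈ 1857.7 mm.
Ratio = 1857.7 / 1416.3 ≈ 1.31.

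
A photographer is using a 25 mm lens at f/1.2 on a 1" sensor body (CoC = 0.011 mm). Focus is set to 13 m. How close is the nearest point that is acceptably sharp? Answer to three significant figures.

Hyperfocal distance H = f²/(N·c) + f = 25²/(1.2 × 0.011) + 25 = 625/0.0132 + 25 ≈ 47373.5 mm ≈ 47.37 m.
Near limit Dn = s·(H − f)/(H + s − 2f) = 13000 × (47373.5 − 25) / (47373.5 + 13000 − 2 × 25) = 13000 × 47348.5 / 60323.5 ≈ 10204 mm ≈ 10.2 m.

10.2 m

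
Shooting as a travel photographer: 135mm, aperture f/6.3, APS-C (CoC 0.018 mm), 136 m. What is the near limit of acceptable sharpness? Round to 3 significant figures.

73.7 m

Hyperfocal distance H = f²/(N·c) + f = 135²/(6.3 × 0.018) + 135 = 18225/0.1134 + 135 ≈ 160849.3 mm ≈ 160.8 m.
Near limit Dn = s·(H − f)/(H + s − 2f) = 136000 × (160849.3 − 135) / (160849.3 + 136000 − 2 × 135) = 136000 × 160714.3 / 296579.3 ≈ 73697 mm ≈ 73.7 m.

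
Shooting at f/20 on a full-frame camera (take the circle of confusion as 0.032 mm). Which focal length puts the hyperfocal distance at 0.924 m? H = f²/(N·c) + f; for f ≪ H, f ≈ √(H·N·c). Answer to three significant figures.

24.0 mm

From H = f²/(N·c) + f, with f ≪ H: f ≈ √(H·N·c) = √(924 × 20 × 0.032) = √591.36 ≈ 24.32 mm.
Exact: f² + N·c·f − N·c·H = 0 ⇒ f = (−N·c + √((N·c)² + 4·N·c·H))/2 = (−0.64 + √2365.8)/2 ≈ 24.000 mm ≈ 24.0 mm.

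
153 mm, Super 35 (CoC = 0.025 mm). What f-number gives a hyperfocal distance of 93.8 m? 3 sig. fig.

Rearrange H = f²/(N·c) + f for N: N = f² / ((H − f)·c).
N = 153² / ((93800 − 153) × 0.025) = 23409 / 2341 ≈ 10.

f/10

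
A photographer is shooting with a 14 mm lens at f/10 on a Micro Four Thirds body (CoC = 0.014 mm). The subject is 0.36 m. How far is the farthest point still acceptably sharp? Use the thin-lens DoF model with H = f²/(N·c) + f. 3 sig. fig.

Hyperfocal distance H = f²/(N·c) + f = 14²/(10 × 0.014) + 14 = 196/0.14 + 14 ≈ 1414.0 mm ≈ 1.414 m.
Far limit Df = s·(H − f)/(H − s) = 360 × (1414.0 − 14) / (1414.0 − 360) = 360 × 1400.0 / 1054.0 ≈ 478.18 mm.

478 mm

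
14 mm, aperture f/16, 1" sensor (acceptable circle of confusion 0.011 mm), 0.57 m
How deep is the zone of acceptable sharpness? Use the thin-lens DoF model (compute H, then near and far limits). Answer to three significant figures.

0.758 m

Hyperfocal distance H = f²/(N·c) + f = 14²/(16 × 0.011) + 14 = 196/0.176 + 14 ≈ 1127.6 mm ≈ 1.128 m.
Near limit Dn = s·(H − f)/(H + s − 2f) = 570 × (1127.6 − 14) / (1127.6 + 570 − 2 × 14) = 570 × 1113.6 / 1669.6 ≈ 380.19 mm.
Far limit Df = s·(H − f)/(H − s) = 570 × (1127.6 − 14) / (1127.6 − 570) = 570 × 1113.6 / 557.6 ≈ 1138.33 mm.
Depth of field = Df − Dn = 1138.33 − 380.19 ≈ 758.14 mm ≈ 0.758 m.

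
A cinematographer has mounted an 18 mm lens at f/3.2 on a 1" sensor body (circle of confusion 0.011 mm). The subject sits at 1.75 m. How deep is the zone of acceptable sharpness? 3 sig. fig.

0.683 m

Hyperfocal distance H = f²/(N·c) + f = 18²/(3.2 × 0.011) + 18 = 324/0.0352 + 18 ≈ 9222.5 mm ≈ 9.223 m.
Near limit Dn = s·(H − f)/(H + s − 2f) = 1750 × (9222.5 − 18) / (9222.5 + 1750 − 2 × 18) = 1750 × 9204.5 / 10936.5 ≈ 1472.86 mm.
Far limit Df = s·(H − f)/(H − s) = 1750 × (9222.5 − 18) / (9222.5 − 1750) = 1750 × 9204.5 / 7472.5 ≈ 2155.62 mm.
Depth of field = Df − Dn = 2155.62 − 1472.86 ≈ 682.76 mm ≈ 0.683 m.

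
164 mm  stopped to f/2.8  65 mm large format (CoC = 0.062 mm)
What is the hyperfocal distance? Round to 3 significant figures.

Hyperfocal distance H = f²/(N·c) + f = 164²/(2.8 × 0.062) + 164 = 26896/0.1736 + 164 ≈ 155094.9 mm ≈ 155 m.

155 m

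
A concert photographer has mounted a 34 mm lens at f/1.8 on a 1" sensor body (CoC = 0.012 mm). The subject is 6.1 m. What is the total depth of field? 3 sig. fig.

1.40 m

Hyperfocal distance H = f²/(N·c) + f = 34²/(1.8 × 0.012) + 34 = 1156/0.0216 + 34 ≈ 53552.5 mm ≈ 53.55 m.
Near limit Dn = s·(H − f)/(H + s − 2f) = 6100 × (53552.5 − 34) / (53552.5 + 6100 − 2 × 34) = 6100 × 53518.5 / 59584.5 ≈ 5479.0 mm.
Far limit Df = s·(H − f)/(H − s) = 6100 × (53552.5 − 34) / (53552.5 − 6100) = 6100 × 53518.5 / 47452.5 ≈ 6879.8 mm.
Depth of field = Df − Dn = 6879.8 − 5479.0 ≈ 1400.8 mm ≈ 1.40 m.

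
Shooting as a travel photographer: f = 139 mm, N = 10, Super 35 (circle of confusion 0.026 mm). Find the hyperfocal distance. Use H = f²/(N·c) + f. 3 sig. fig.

Hyperfocal distance H = f²/(N·c) + f = 139²/(10 × 0.026) + 139 = 19321/0.26 + 139 ≈ 74450.5 mm ≈ 74.5 m.

74.5 m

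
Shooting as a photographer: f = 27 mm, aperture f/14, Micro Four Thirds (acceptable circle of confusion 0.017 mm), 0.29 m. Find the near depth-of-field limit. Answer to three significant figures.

Hyperfocal distance H = f²/(N·c) + f = 27²/(14 × 0.017) + 27 = 729/0.238 + 27 ≈ 3090.0 mm ≈ 3.090 m.
Near limit Dn = s·(H − f)/(H + s − 2f) = 290 × (3090.0 − 27) / (3090.0 + 290 − 2 × 27) = 290 × 3063.0 / 3326.0 ≈ 267.07 mm.

267 mm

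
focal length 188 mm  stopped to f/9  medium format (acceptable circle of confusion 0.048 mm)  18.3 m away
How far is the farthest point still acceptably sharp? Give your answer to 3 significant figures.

Hyperfocal distance H = f²/(N·c) + f = 188²/(9 × 0.048) + 188 = 35344/0.432 + 188 ≈ 82002.8 mm ≈ 82.00 m.
Far limit Df = s·(H − f)/(H − s) = 18300 × (82002.8 − 188) / (82002.8 − 18300) = 18300 × 81814.8 / 63702.8 ≈ 23503 mm ≈ 23.5 m.

23.5 m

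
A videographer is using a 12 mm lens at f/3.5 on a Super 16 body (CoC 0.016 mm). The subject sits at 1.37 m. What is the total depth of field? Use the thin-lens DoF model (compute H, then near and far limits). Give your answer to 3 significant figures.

2.01 m

Hyperfocal distance H = f²/(N·c) + f = 12²/(3.5 × 0.016) + 12 = 144/0.056 + 12 ≈ 2583.4 mm ≈ 2.583 m.
Near limit Dn = s·(H − f)/(H + s − 2f) = 1370 × (2583.4 − 12) / (2583.4 + 1370 − 2 × 12) = 1370 × 2571.4 / 3929.4 ≈ 896.5 mm.
Far limit Df = s·(H − f)/(H − s) = 1370 × (2583.4 − 12) / (2583.4 − 1370) = 1370 × 2571.4 / 1213.4 ≈ 2903.2 mm.
Depth of field = Df − Dn = 2903.2 − 896.5 ≈ 2006.7 mm ≈ 2.01 m.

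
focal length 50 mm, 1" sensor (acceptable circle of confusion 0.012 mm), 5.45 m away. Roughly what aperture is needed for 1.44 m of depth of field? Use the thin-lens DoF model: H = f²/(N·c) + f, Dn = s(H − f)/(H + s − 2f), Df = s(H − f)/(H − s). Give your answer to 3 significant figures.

f/5.01

Write h = H − f = f²/(N·c). The thin-lens limits are Dn = s·h/(h + (s−f)) and Df = s·h/(h − (s−f)), so DoF = Df − Dn = 2·s·(s−f)·h / (h² − (s−f)²).
That is a quadratic in h: DoF·h² − 2·s·(s−f)·h − DoF·(s−f)² = 0 ⇒ h = (s−f)·(s + √(s² + DoF²)) / DoF = 5400 × (5450 + √(5450² + 1440²)) / 1440 = 5400 × (5450 + 5637.03) / 1440 ≈ 41576 mm.
Then N = f²/(c·h) = 50² / (0.012 × 41576) = 2500 / 498.92 ≈ 5.01.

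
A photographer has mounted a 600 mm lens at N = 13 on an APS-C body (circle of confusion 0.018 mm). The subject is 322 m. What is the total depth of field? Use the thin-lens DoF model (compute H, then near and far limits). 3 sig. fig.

Hyperfocal distance H = f²/(N·c) + f = 600²/(13 × 0.018) + 600 = 360000/0.234 + 600 ≈ 1539061.5 mm ≈ 1539 m.
Near limit Dn = s·(H − f)/(H + s − 2f) = 322000 × (1539061.5 − 600) / (1539061.5 + 322000 − 2 × 600) = 322000 × 1538461.5 / 1859861.5 ≈ 266356 mm.
Far limit Df = s·(H − f)/(H − s) = 322000 × (1539061.5 − 600) / (1539061.5 − 322000) = 322000 × 1538461.5 / 1217061.5 ≈ 407033 mm.
Depth of field = Df − Dn = 407033 − 266356 ≈ 140677 mm ≈ 141 m.

141 m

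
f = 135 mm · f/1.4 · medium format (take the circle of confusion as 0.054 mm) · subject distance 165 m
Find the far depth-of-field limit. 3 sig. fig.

Hyperfocal distance H = f²/(N·c) + f = 135²/(1.4 × 0.054) + 135 = 18225/0.0756 + 135 ≈ 241206.4 mm ≈ 241.2 m.
Far limit Df = s·(H − f)/(H − s) = 165000 × (241206.4 − 135) / (241206.4 − 165000) = 165000 × 241071.4 / 76206.4 ≈ 521961 mm ≈ 522 m.

522 m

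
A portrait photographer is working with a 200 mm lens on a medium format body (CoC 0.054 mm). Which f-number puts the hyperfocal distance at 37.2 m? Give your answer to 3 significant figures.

f/20

Rearrange H = f²/(N·c) + f for N: N = f² / ((H − f)·c).
N = 200² / ((37200 − 200) × 0.054) = 40000 / 1998 ≈ 20.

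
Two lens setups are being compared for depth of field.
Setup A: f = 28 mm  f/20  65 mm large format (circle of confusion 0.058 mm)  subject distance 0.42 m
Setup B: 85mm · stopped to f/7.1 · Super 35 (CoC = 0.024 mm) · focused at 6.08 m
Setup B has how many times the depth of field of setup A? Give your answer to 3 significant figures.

2.39

Setup A: H = 28²/(20×0.058) + 28 ≈ 703.9 mm; DoF = Df − Dn = 1000.00 − 265.82 ≈ 734.18 mm.
Setup B: H = 85²/(7.1×0.024) + 85 ≈ 42485.2 mm; DoF = Df − Dn = 7081.2 − 5326.8 ≈ 1754.4 mm.
Ratio = 1754.4 / 734.18 ≈ 2.39.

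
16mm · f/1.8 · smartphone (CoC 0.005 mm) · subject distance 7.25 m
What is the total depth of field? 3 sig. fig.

3.94 m

Hyperfocal distance H = f²/(N·c) + f = 16²/(1.8 × 0.005) + 16 = 256/0.009 + 16 ≈ 28460.4 mm ≈ 28.46 m.
Near limit Dn = s·(H − f)/(H + s − 2f) = 7250 × (28460.4 − 16) / (28460.4 + 7250 − 2 × 16) = 7250 × 28444.4 / 35678.4 ≈ 5780.0 mm.
Far limit Df = s·(H − f)/(H − s) = 7250 × (28460.4 − 16) / (28460.4 − 7250) = 7250 × 28444.4 / 21210.4 ≈ 9722.7 mm.
Depth of field = Df − Dn = 9722.7 − 5780.0 ≈ 3942.7 mm ≈ 3.94 m.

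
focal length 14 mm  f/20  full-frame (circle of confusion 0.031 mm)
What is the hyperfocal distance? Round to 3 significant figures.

330 mm

Hyperfocal distance H = f²/(N·c) + f = 14²/(20 × 0.031) + 14 = 196/0.62 + 14 ≈ 330.1 mm ≈ 0.330 m.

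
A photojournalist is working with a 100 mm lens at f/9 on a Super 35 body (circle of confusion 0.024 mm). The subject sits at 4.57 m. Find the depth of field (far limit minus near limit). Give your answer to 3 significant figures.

0.891 m

Hyperfocal distance H = f²/(N·c) + f = 100²/(9 × 0.024) + 100 = 10000/0.216 + 100 ≈ 46396.3 mm ≈ 46.40 m.
Near limit Dn = s·(H − f)/(H + s − 2f) = 4570 × (46396.3 − 100) / (46396.3 + 4570 − 2 × 100) = 4570 × 46296.3 / 50766.3 ≈ 4167.61 mm.
Far limit Df = s·(H − f)/(H − s) = 4570 × (46396.3 − 100) / (46396.3 − 4570) = 4570 × 46296.3 / 41826.3 ≈ 5058.40 mm.
Depth of field = Df − Dn = 5058.40 − 4167.61 ≈ 890.79 mm ≈ 0.891 m.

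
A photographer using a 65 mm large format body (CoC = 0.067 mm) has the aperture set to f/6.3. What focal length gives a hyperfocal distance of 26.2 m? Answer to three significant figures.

105 mm

From H = f²/(N·c) + f, with f ≪ H: f ≈ √(H·N·c) = √(26200 × 6.3 × 0.067) = √11059 ≈ 105.2 mm.
The +f correction barely moves this — solving exactly, f² + N·c·f − N·c·H = 0 ⇒ f = (−N·c + √((N·c)² + 4·N·c·H))/2 = (−0.4221 + √44236)/2 ≈ 104.95 mm, so f ≈ 105 mm.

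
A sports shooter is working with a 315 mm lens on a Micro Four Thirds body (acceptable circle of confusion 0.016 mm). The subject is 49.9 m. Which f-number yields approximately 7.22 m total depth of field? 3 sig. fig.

Write h = H − f = f²/(N·c). The thin-lens limits are Dn = s·h/(h + (s−f)) and Df = s·h/(h − (s−f)), so DoF = Df − Dn = 2·s·(s−f)·h / (h² − (s−f)²).
That is a quadratic in h: DoF·h² − 2·s·(s−f)·h − DoF·(s−f)² = 0 ⇒ h = (s−f)·(s + √(s² + DoF²)) / DoF = 49585 × (49900 + √(49900² + 7220²)) / 7220 = 49585 × (49900 + 50419.6) / 7220 ≈ 688968 mm.
Then N = f²/(c·h) = 315² / (0.016 × 688968) = 99225 / 11023 ≈ 9.

f/9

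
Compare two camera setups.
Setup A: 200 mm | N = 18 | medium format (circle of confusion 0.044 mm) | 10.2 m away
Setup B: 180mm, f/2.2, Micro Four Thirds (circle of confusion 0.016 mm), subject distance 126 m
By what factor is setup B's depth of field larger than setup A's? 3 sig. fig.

8.35

Setup A: H = 200²/(18×0.044) + 200 ≈ 50705.1 mm; DoF = Df − Dn = 12718.2 − 8514.2 ≈ 4204.0 mm.
Setup B: H = 180²/(2.2×0.016) + 180 ≈ 920634.5 mm; DoF = Df − Dn = 145950 − 110848 ≈ 35102 mm.
Ratio = 35102 / 4204.0 ≈ 8.35.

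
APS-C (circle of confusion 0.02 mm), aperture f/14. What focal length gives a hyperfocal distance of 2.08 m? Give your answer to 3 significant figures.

24.0 mm

From H = f²/(N·c) + f, with f ≪ H: f ≈ √(H·N·c) = √(2080 × 14 × 0.02) = √582.40 ≈ 24.13 mm.
Exact: f² + N·c·f − N·c·H = 0 ⇒ f = (−N·c + √((N·c)² + 4·N·c·H))/2 = (−0.28 + √2329.7)/2 ≈ 23.993 mm ≈ 24.0 mm.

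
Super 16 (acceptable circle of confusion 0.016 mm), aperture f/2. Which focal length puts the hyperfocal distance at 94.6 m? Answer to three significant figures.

55.0 mm

From H = f²/(N·c) + f, with f ≪ H: f ≈ √(H·N·c) = √(94600 × 2 × 0.016) = √3027.2 ≈ 55.02 mm.
The +f correction barely moves this — solving exactly, f² + N·c·f − N·c·H = 0 ⇒ f = (−N·c + √((N·c)² + 4·N·c·H))/2 = (−0.032 + √12109)/2 ≈ 55.004 mm, so f ≈ 55.0 mm.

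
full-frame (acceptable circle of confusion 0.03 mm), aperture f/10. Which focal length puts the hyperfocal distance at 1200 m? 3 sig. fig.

600 mm

From H = f²/(N·c) + f, with f ≪ H: f ≈ √(H·N·c) = √(1200000 × 10 × 0.03) = √360000 ≈ 600.0 mm.
The +f correction barely moves this — solving exactly, f² + N·c·f − N·c·H = 0 ⇒ f = (−N·c + √((N·c)² + 4·N·c·H))/2 = (−0.3 + √1440000)/2 ≈ 599.85 mm, so f ≈ 600 mm.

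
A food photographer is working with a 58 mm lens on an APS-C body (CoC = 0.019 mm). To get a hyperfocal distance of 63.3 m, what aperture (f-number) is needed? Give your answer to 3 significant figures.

Rearrange H = f²/(N·c) + f for N: N = f² / ((H − f)·c).
N = 58² / ((63300 − 58) × 0.019) = 3364 / 1202 ≈ 2.80.

f/2.80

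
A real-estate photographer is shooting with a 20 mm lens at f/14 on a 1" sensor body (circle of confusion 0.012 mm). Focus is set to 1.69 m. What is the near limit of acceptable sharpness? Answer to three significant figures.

Hyperfocal distance H = f²/(N·c) + f = 20²/(14 × 0.012) + 20 = 400/0.168 + 20 ≈ 2401.0 mm ≈ 2.401 m.
Near limit Dn = s·(H − f)/(H + s − 2f) = 1690 × (2401.0 − 20) / (2401.0 + 1690 − 2 × 20) = 1690 × 2381.0 / 4051.0 ≈ 993.30 mm ≈ 0.993 m.

0.993 m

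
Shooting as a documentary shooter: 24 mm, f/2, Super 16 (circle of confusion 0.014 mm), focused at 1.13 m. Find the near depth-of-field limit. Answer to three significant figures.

Hyperfocal distance H = f²/(N·c) + f = 24²/(2 × 0.014) + 24 = 576/0.028 + 24 ≈ 20595.4 mm ≈ 20.60 m.
Near limit Dn = s·(H − f)/(H + s − 2f) = 1130 × (20595.4 − 24) / (20595.4 + 1130 − 2 × 24) = 1130 × 20571.4 / 21677.4 ≈ 1072.3 mm ≈ 1.07 m.

1.07 m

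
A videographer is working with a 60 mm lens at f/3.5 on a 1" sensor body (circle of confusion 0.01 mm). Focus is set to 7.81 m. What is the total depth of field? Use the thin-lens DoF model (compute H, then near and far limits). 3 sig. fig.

Hyperfocal distance H = f²/(N·c) + f = 60²/(3.5 × 0.01) + 60 = 3600/0.035 + 60 ≈ 102917.1 mm ≈ 102.9 m.
Near limit Dn = s·(H − f)/(H + s − 2f) = 7810 × (102917.1 − 60) / (102917.1 + 7810 − 2 × 60) = 7810 × 102857.1 / 110607.1 ≈ 7262.8 mm.
Far limit Df = s·(H − f)/(H − s) = 7810 × (102917.1 − 60) / (102917.1 − 7810) = 7810 × 102857.1 / 95107.1 ≈ 8446.4 mm.
Depth of field = Df − Dn = 8446.4 − 7262.8 ≈ 1183.6 mm ≈ 1.18 m.

1.18 m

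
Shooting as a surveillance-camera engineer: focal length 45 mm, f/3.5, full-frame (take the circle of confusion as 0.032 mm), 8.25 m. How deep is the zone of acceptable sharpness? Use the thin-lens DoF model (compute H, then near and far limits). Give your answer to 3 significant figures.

Hyperfocal distance H = f²/(N·c) + f = 45²/(3.5 × 0.032) + 45 = 2025/0.112 + 45 ≈ 18125.4 mm ≈ 18.13 m.
Near limit Dn = s·(H − f)/(H + s − 2f) = 8250 × (18125.4 − 45) / (18125.4 + 8250 − 2 × 45) = 8250 × 18080.4 / 26285.4 ≈ 5674.8 mm.
Far limit Df = s·(H − f)/(H − s) = 8250 × (18125.4 − 45) / (18125.4 − 8250) = 8250 × 18080.4 / 9875.4 ≈ 15104.6 mm.
Depth of field = Df − Dn = 15104.6 − 5674.8 ≈ 9429.8 mm ≈ 9.43 m.

9.43 m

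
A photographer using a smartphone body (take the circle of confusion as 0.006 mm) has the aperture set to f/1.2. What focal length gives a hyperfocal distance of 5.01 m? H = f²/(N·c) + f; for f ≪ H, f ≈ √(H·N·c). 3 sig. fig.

6.00 mm

From H = f²/(N·c) + f, with f ≪ H: f ≈ √(H·N·c) = √(5010 × 1.2 × 0.006) = √36.072 ≈ 6.006 mm.
Exact: f² + N·c·f − N·c·H = 0 ⇒ f = (−N·c + √((N·c)² + 4·N·c·H))/2 = (−0.0072 + √144.29)/2 ≈ 6.0024 mm ≈ 6.00 mm.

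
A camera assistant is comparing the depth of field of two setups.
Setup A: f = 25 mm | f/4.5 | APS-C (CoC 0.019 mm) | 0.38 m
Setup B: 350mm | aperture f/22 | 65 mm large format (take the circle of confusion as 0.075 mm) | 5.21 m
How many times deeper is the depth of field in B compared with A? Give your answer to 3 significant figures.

18.5

Setup A: H = 25²/(4.5×0.019) + 25 ≈ 7334.9 mm; DoF = Df − Dn = 399.396 − 362.400 ≈ 36.996 mm.
Setup B: H = 350²/(22×0.075) + 350 ≈ 74592.4 mm; DoF = Df − Dn = 5574.94 − 4889.90 ≈ 685.04 mm.
Ratio = 685.04 / 36.996 ≈ 18.5.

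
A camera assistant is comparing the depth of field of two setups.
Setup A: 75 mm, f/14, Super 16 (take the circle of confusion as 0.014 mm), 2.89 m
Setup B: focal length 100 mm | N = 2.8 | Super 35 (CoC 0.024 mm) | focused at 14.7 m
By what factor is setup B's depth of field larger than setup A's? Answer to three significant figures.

5.09

Setup A: H = 75²/(14×0.014) + 75 ≈ 28774.0 mm; DoF = Df − Dn = 3204.30 − 2631.85 ≈ 572.45 mm.
Setup B: H = 100²/(2.8×0.024) + 100 ≈ 148909.5 mm; DoF = Df − Dn = 16299.1 − 13386.6 ≈ 2912.5 mm.
Ratio = 2912.5 / 572.45 ≈ 5.09.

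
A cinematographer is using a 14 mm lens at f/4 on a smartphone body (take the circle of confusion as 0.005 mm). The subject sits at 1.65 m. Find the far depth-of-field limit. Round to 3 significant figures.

1.98 m

Hyperfocal distance H = f²/(N·c) + f = 14²/(4 × 0.005) + 14 = 196/0.02 + 14 ≈ 9814.0 mm ≈ 9.814 m.
Far limit Df = s·(H − f)/(H − s) = 1650 × (9814.0 − 14) / (9814.0 − 1650) = 1650 × 9800.0 / 8164.0 ≈ 1980.6 mm ≈ 1.98 m.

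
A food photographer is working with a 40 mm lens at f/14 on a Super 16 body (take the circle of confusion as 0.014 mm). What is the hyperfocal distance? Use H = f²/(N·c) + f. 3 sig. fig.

Hyperfocal distance H = f²/(N·c) + f = 40²/(14 × 0.014) + 40 = 1600/0.196 + 40 ≈ 8203.3 mm ≈ 8.20 m.

8.20 m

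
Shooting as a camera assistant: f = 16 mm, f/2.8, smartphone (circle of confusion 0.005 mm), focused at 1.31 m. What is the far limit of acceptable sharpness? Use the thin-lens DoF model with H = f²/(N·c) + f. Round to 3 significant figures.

1.41 m

Hyperfocal distance H = f²/(N·c) + f = 16²/(2.8 × 0.005) + 16 = 256/0.014 + 16 ≈ 18301.7 mm ≈ 18.30 m.
Far limit Df = s·(H − f)/(H − s) = 1310 × (18301.7 − 16) / (18301.7 − 1310) = 1310 × 18285.7 / 16991.7 ≈ 1409.8 mm ≈ 1.41 m.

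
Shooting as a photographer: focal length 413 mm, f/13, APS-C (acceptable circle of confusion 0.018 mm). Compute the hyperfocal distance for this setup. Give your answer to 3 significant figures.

Hyperfocal distance H = f²/(N·c) + f = 413²/(13 × 0.018) + 413 = 170569/0.234 + 413 ≈ 729340.4 mm ≈ 729 m.

729 m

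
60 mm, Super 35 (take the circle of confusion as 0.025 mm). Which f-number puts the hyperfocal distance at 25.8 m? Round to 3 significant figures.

Rearrange H = f²/(N·c) + f for N: N = f² / ((H − f)·c).
N = 60² / ((25800 − 60) × 0.025) = 3600 / 643.5 ≈ 5.59.

f/5.59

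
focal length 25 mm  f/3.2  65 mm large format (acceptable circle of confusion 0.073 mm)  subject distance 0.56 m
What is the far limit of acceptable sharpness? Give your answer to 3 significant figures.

0.700 m

Hyperfocal distance H = f²/(N·c) + f = 25²/(3.2 × 0.073) + 25 = 625/0.2336 + 25 ≈ 2700.5 mm ≈ 2.701 m.
Far limit Df = s·(H − f)/(H − s) = 560 × (2700.5 − 25) / (2700.5 − 560) = 560 × 2675.5 / 2140.5 ≈ 699.97 mm ≈ 0.700 m.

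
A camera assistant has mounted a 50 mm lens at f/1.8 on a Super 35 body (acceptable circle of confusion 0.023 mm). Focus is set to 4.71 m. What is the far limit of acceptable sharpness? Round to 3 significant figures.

5.10 m

Hyperfocal distance H = f²/(N·c) + f = 50²/(1.8 × 0.023) + 50 = 2500/0.0414 + 50 ≈ 60436.5 mm ≈ 60.44 m.
Far limit Df = s·(H − f)/(H − s) = 4710 × (60436.5 − 50) / (60436.5 − 4710) = 4710 × 60386.5 / 55726.5 ≈ 5103.9 mm ≈ 5.10 m.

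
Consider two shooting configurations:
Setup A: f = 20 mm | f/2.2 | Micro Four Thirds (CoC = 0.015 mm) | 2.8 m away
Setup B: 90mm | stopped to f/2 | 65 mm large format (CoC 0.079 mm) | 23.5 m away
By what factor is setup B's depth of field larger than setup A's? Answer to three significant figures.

Setup A: H = 20²/(2.2×0.015) + 20 ≈ 12141.2 mm; DoF = Df − Dn = 3633.3 − 2277.6 ≈ 1355.7 mm.
Setup B: H = 90²/(2×0.079) + 90 ≈ 51355.8 mm; DoF = Df − Dn = 43249 − 16133 ≈ 27116 mm.
Ratio = 27116 / 1355.7 ≈ 20.0.

20.0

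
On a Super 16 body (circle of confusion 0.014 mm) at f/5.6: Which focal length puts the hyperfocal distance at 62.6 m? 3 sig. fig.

From H = f²/(N·c) + f, with f ≪ H: f ≈ √(H·N·c) = √(62600 × 5.6 × 0.014) = √4907.8 ≈ 70.06 mm.
Exact: f² + N·c·f − N·c·H = 0 ⇒ f = (−N·c + √((N·c)² + 4·N·c·H))/2 = (−0.0784 + √19631)/2 ≈ 70.017 mm ≈ 70.0 mm.

70.0 mm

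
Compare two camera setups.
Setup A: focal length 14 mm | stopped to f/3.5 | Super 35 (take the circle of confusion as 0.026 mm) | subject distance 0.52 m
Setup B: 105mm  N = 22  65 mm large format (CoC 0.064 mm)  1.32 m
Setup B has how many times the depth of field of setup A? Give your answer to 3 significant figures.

1.62

Setup A: H = 14²/(3.5×0.026) + 14 ≈ 2167.8 mm; DoF = Df − Dn = 679.68 − 421.08 ≈ 258.60 mm.
Setup B: H = 105²/(22×0.064) + 105 ≈ 7935.3 mm; DoF = Df − Dn = 1562.44 − 1142.69 ≈ 419.75 mm.
Ratio = 419.75 / 258.60 ≈ 1.62.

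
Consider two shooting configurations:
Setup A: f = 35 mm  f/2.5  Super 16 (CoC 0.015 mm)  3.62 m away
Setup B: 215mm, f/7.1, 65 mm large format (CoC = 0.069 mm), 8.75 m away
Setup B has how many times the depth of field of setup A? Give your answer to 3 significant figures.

Setup A: H = 35²/(2.5×0.015) + 35 ≈ 32701.7 mm; DoF = Df − Dn = 4066.25 − 3262.01 ≈ 804.24 mm.
Setup B: H = 215²/(7.1×0.069) + 215 ≈ 94571.0 mm; DoF = Df − Dn = 9620.2 − 8024.2 ≈ 1596.0 mm.
Ratio = 1596.0 / 804.24 ≈ 1.98.

1.98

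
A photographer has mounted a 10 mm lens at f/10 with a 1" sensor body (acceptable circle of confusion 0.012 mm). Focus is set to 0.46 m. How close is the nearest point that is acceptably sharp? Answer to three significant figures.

Hyperfocal distance H = f²/(N·c) + f = 10²/(10 × 0.012) + 10 = 100/0.12 + 10 ≈ 843.3 mm ≈ 0.843 m.
Near limit Dn = s·(H − f)/(H + s − 2f) = 460 × (843.3 − 10) / (843.3 + 460 − 2 × 10) = 460 × 833.3 / 1283.3 ≈ 298.70 mm.

299 mm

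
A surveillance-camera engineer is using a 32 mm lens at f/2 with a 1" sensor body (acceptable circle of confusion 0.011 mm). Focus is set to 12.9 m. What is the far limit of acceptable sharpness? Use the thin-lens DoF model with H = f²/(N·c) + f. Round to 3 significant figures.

Hyperfocal distance H = f²/(N·c) + f = 32²/(2 × 0.011) + 32 = 1024/0.022 + 32 ≈ 46577.5 mm ≈ 46.58 m.
Far limit Df = s·(H − f)/(H − s) = 12900 × (46577.5 − 32) / (46577.5 − 12900) = 12900 × 46545.5 / 33677.5 ≈ 17829 mm ≈ 17.8 m.

17.8 m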